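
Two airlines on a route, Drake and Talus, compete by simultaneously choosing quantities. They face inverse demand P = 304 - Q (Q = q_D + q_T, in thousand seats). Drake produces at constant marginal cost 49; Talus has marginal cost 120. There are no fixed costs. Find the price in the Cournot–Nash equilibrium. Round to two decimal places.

157.67

Drake's profit: π_D = (304 - Q)q_D - (49q_D). Setting ∂π_D/∂q_D = 0: 255 - 2q_D - (q_T) = 0.
Talus's profit: π_T = (304 - Q)q_T - (120q_T). Setting ∂π_T/∂q_T = 0: 184 - 2q_T - (q_D) = 0.
Rearranging gives the reaction functions q_D = (255 - q_T)/2 and q_T = (184 - q_D)/2.
Solving the pair: q_D = 326/3, q_T = 113/3.
Total output Q = 439/3, so price P = 304 - 439/3 = 473/3.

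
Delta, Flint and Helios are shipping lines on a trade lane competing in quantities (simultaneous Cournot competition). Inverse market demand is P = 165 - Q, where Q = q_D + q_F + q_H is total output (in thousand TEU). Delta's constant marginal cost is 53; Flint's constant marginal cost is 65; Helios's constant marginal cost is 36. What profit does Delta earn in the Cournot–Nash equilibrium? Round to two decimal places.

715.56

Delta's profit: π_D = (165 - Q)q_D - (53q_D). Setting ∂π_D/∂q_D = 0: 112 - 2q_D - (q_F + q_H) = 0.
Flint's first-order condition: 100 - 2q_F - (q_D + q_H) = 0.
Helios's first-order condition: 129 - 2q_H - (q_D + q_F) = 0.
Adding the 3 first-order conditions: 341 − 4Q = 0, so Q = 341/4.
Back-substituting: q_D = (112 − 341/4) = 107/4, q_F = (100 − 341/4) = 59/4, q_H = (129 − 341/4) = 175/4.
Price P = 165 - 341/4 = 319/4.
Delta's profit: (319/4 - 53)·(107/4) = 715.5625.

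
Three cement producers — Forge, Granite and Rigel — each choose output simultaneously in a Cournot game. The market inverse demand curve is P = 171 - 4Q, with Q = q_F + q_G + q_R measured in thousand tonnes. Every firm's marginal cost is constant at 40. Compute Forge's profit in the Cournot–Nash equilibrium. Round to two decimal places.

A representative firm's profit is π_i = q_i(171 - 4Q) - 40q_i.
Setting ∂π_i/∂q_i = 0 with rivals' quantities fixed: 131 - 8q_i - 4·Σ_{j≠i} q_j = 0.
With identical firms every q_j equals q_i, so Σ_{j≠i} q_j = 2q_i and 131 = 16q_i, giving q_i = 131/16.
Price P = 171 - 4·(393/16) = 291/4.
Forge's profit: (291/4 - 40)·(131/16) = 268.1406.

268.14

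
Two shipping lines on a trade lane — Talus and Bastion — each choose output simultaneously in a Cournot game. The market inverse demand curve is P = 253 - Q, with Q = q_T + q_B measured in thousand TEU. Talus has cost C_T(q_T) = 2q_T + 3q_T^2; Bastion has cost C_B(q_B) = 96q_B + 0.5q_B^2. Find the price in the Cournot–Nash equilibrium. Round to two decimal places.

183.39

Talus's profit: π_T = (253 - Q)q_T - (2q_T + 3q_T²). Setting ∂π_T/∂q_T = 0: 251 - 8q_T - (q_B) = 0.
Bastion's first-order condition: 157 - 3q_B - (q_T) = 0.
So q_T = (251 - q_B)/8 and q_B = (157 - q_T)/3.
Solving the pair: q_T = 596/23, q_B = 1005/23.
Total output Q = 1601/23, so price P = 253 - 1601/23 = 183.3913.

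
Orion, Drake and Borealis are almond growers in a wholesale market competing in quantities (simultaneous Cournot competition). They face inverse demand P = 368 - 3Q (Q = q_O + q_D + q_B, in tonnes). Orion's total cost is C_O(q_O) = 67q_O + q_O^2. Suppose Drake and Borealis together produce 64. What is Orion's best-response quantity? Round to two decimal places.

With rivals' combined output fixed at 64, Orion's profit is π_O = (368 - 3·64 - 3q_O)q_O - (67q_O + q_O²) = (176 - 3q_O)q_O - (67q_O + q_O²).
∂π_O/∂q_O = 109 - 8q_O = 0, so q_O = 109/8.

13.63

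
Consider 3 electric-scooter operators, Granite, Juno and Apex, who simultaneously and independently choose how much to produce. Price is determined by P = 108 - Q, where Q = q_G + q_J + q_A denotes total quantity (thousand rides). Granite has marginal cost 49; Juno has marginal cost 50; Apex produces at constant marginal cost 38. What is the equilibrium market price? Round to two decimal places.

61.25

Granite's profit: π_G = (108 - Q)q_G - (49q_G). Setting ∂π_G/∂q_G = 0: 59 - 2q_G - (q_J + q_A) = 0.
Juno's first-order condition: 58 - 2q_J - (q_G + q_A) = 0.
Apex's first-order condition: 70 - 2q_A - (q_G + q_J) = 0.
Adding the 3 conditions: 187 − 2Q − 2Q = 0, i.e. Q = 187/4.
Back-substituting: q_G = (59 − 187/4) = 49/4, q_J = (58 − 187/4) = 45/4, q_A = (70 − 187/4) = 93/4.
Total output Q = 187/4, so price P = 108 - 187/4 = 245/4.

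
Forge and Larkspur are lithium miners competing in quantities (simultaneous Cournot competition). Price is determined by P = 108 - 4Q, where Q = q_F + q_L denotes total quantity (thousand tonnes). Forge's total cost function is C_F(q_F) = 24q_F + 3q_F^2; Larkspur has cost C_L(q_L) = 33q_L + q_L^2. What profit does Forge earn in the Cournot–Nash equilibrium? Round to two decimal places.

132.75

Forge's profit: π_F = (108 - 4Q)q_F - (24q_F + 3q_F²). Setting ∂π_F/∂q_F = 0: 84 - 14q_F - 4(q_L) = 0.
Larkspur's first-order condition: 75 - 10q_L - 4(q_F) = 0.
So q_F = (84 - 4q_L)/14 and q_L = (75 - 4q_F)/10.
Solving the pair: q_F = 135/31, q_L = 357/62.
Price P = 108 - 4·(627/62) = 67.5484.
Forge's profit: 67.5484·(135/31) - 24·(135/31) - 3(135/31)² = 132.7523.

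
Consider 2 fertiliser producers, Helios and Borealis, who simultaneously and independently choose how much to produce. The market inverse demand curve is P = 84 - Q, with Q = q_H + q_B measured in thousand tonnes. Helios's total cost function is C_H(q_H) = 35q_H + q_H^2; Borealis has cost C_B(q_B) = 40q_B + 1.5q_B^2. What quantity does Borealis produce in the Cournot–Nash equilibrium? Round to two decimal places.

6.68

Helios's profit: π_H = (84 - Q)q_H - (35q_H + q_H²). Setting ∂π_H/∂q_H = 0: 49 - 4q_H - (q_B) = 0.
Borealis's profit: π_B = (84 - Q)q_B - (40q_B + (3/2)q_B²). Setting ∂π_B/∂q_B = 0: 44 - 5q_B - (q_H) = 0.
Rearranging gives the reaction functions q_H = (49 - q_B)/4 and q_B = (44 - q_H)/5.
Substituting one into the other gives q_H = 201/19 and q_B = 127/19.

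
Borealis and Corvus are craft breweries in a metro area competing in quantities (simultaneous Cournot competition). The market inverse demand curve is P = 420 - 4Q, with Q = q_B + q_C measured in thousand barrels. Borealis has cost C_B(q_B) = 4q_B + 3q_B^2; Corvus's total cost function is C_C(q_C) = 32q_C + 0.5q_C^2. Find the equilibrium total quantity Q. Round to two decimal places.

Borealis's profit: π_B = (420 - 4Q)q_B - (4q_B + 3q_B²). Setting ∂π_B/∂q_B = 0: 416 - 14q_B - 4(q_C) = 0.
Corvus's first-order condition: 388 - 9q_C - 4(q_B) = 0.
Best responses: q_B = (416 - 4q_C)/14, q_C = (388 - 4q_B)/9.
Substituting one into the other gives q_B = 1096/55 and q_C = 1884/55.
Total output Q = 1096/55 + 1884/55 = 596/11.

54.18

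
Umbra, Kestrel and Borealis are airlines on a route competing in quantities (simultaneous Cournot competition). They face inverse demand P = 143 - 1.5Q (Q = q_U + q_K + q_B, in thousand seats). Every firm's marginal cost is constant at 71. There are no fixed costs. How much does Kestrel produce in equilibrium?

Each firm earns π_i = (143 - 1.5Q)q_i - 71q_i.
Setting ∂π_i/∂q_i = 0 with rivals' quantities fixed: 72 - 3q_i - (3/2)·Σ_{j≠i} q_j = 0.
With identical firms every q_j equals q_i, so Σ_{j≠i} q_j = 2q_i and 72 = 6q_i, giving q_i = 12.

12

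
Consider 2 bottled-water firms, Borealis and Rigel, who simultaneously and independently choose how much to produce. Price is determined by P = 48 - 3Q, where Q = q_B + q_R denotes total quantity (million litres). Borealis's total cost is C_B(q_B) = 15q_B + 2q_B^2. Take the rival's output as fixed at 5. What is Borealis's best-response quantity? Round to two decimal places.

With the rival's output fixed at 5, Borealis's profit is π_B = (48 - 3·5 - 3q_B)q_B - (15q_B + 2q_B²) = (33 - 3q_B)q_B - (15q_B + 2q_B²).
∂π_B/∂q_B = 18 - 10q_B = 0, so q_B = 9/5.

1.80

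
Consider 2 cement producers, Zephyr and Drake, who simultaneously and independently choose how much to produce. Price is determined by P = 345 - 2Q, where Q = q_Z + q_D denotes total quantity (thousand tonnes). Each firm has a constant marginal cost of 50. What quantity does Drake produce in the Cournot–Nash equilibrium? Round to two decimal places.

Each firm earns π_i = (345 - 2Q)q_i - 50q_i.
First-order condition (treating rivals' output as given): 295 - 4q_i - 2q_j = 0.
By symmetry each firm produces the same amount; substituting q_j = q_i yields q_i = 295/6.

49.17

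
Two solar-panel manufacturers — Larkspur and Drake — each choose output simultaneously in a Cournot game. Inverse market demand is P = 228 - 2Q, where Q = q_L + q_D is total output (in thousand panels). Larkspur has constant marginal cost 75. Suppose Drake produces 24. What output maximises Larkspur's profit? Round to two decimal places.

26.25

With the rival's output fixed at 24, Larkspur's profit is π_L = (228 - 2·24 - 2q_L)q_L - (75q_L) = (180 - 2q_L)q_L - (75q_L).
∂π_L/∂q_L = 105 - 4q_L = 0, so q_L = 105/4.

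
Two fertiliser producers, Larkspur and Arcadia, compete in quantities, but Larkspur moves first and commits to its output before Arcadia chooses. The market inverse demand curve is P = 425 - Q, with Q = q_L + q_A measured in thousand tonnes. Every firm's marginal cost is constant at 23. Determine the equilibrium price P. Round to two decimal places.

The follower Arcadia best-responds to any q_L: π_A = (425 - Q)q_A - 23q_A.
Follower FOC: 402 - q_L - 2q_A = 0, so q_A(q_L) = (402 - q_L)/2.
The leader anticipates this reaction. Substituting into P = 425 - Q gives P = 224 - (1/2)q_L, so π_L = (224 - (1/2)q_L)q_L - 23q_L.
Leader FOC: 201 - q_L = 0, so q_L = 201.
Then q_A = (402 - 201)/2 = 201/2.
Total output Q = 603/2, so price P = 425 - 603/2 = 247/2.

123.50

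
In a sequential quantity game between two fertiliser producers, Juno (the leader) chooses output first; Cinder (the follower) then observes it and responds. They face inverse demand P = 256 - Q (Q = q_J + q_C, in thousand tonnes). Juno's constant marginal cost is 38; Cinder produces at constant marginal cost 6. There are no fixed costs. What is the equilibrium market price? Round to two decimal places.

Solve by backward induction. Given q_J, the follower Cinder maximises π_C = (256 - q_J - q_C)q_C - 6q_C.
Setting the follower's marginal profit to zero, 250 - q_J - 2q_C = 0, i.e. q_C = (250 - q_J)/2.
Juno substitutes q_C(q_J) into its own profit: π_J = q_J(256 - q_J - (250 - q_J)/2) - 38q_J = (131 - (1/2)q_J)q_J - 38q_J.
Leader FOC: 93 - q_J = 0, so q_J = 93.
Then q_C = (250 - 93)/2 = 157/2.
Total output Q = 343/2, so price P = 256 - 343/2 = 169/2.

84.50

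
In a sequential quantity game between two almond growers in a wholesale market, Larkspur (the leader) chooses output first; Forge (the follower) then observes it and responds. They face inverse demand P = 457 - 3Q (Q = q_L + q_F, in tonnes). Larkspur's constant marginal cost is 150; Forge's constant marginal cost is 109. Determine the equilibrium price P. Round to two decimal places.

216.50

Solve by backward induction. Given q_L, the follower Forge maximises π_F = (457 - 3q_L - 3q_F)q_F - 109q_F.
Setting the follower's marginal profit to zero, 348 - 3q_L - 6q_F = 0, i.e. q_F = (348 - 3q_L)/6.
The leader anticipates this reaction. Substituting into P = 457 - 3Q gives P = 283 - (3/2)q_L, so π_L = (283 - (3/2)q_L)q_L - 150q_L.
The leader's first-order condition 133 - 3q_L = 0 yields q_L = 133/3.
Then q_F = (348 - 3·(133/3))/6 = 215/6.
Total output Q = 481/6, so price P = 457 - 3·(481/6) = 433/2.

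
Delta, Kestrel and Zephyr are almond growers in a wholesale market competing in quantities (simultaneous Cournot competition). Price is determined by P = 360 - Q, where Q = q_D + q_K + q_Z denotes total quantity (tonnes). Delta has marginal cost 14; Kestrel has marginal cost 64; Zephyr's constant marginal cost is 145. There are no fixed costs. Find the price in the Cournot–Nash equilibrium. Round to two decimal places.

Delta's profit: π_D = (360 - Q)q_D - (14q_D). Setting ∂π_D/∂q_D = 0: 346 - 2q_D - (q_K + q_Z) = 0.
Kestrel's first-order condition: 296 - 2q_K - (q_D + q_Z) = 0.
Zephyr's profit: π_Z = (360 - Q)q_Z - (145q_Z). Setting ∂π_Z/∂q_Z = 0: 215 - 2q_Z - (q_D + q_K) = 0.
Adding the 3 conditions: 857 − 2Q − 2Q = 0, i.e. Q = 857/4.
Back-substituting: q_D = (346 − 857/4) = 527/4, q_K = (296 − 857/4) = 327/4, q_Z = (215 − 857/4) = 3/4.
Total output Q = 857/4, so price P = 360 - 857/4 = 583/4.

145.75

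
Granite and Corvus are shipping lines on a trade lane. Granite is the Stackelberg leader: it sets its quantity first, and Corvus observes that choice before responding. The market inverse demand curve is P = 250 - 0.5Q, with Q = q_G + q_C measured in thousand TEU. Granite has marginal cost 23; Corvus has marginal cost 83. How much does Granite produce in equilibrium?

The follower Corvus best-responds to any q_G: π_C = (250 - 0.5Q)q_C - 83q_C.
Setting the follower's marginal profit to zero, 167 - (1/2)q_G - q_C = 0, i.e. q_C = (167 - (1/2)q_G).
The leader anticipates this reaction. Substituting into P = 250 - 0.5Q gives P = 333/2 - (1/4)q_G, so π_G = (333/2 - (1/4)q_G)q_G - 23q_G.
Leader FOC: 287/2 - (1/2)q_G = 0, so q_G = 287.
Then q_C = (167 - (1/2)·287) = 47/2.

287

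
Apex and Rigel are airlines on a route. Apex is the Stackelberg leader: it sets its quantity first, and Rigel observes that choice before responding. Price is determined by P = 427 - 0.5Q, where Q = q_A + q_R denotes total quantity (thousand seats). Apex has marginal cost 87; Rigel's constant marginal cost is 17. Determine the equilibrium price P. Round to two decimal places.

Solve by backward induction. Given q_A, the follower Rigel maximises π_R = (427 - (1/2)q_A - (1/2)q_R)q_R - 17q_R.
∂π_R/∂q_R = 410 - (1/2)q_A - q_R = 0 gives the reaction function q_R = (410 - (1/2)q_A).
The leader anticipates this reaction. Substituting into P = 427 - 0.5Q gives P = 222 - (1/4)q_A, so π_A = (222 - (1/4)q_A)q_A - 87q_A.
Maximising: ∂π_A/∂q_A = 135 - (1/2)q_A = 0, giving q_A = 270.
Then q_R = (410 - (1/2)·270) = 275.
Total output Q = 545, so price P = 427 - (1/2)·545 = 309/2.

154.50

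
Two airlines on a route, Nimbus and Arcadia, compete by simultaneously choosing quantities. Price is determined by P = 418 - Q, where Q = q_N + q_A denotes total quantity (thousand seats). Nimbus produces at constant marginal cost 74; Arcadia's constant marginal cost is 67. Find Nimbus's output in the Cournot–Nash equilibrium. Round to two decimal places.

112.33

Nimbus's profit: π_N = (418 - Q)q_N - (74q_N). Setting ∂π_N/∂q_N = 0: 344 - 2q_N - (q_A) = 0.
Arcadia's first-order condition: 351 - 2q_A - (q_N) = 0.
Best responses: q_N = (344 - q_A)/2, q_A = (351 - q_N)/2.
Solving the pair: q_N = 337/3, q_A = 358/3.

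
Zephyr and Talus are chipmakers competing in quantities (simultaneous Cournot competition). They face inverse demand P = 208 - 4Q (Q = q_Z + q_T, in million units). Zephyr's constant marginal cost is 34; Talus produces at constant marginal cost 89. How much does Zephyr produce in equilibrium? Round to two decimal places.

19.08

Zephyr's profit: π_Z = (208 - 4Q)q_Z - (34q_Z). Setting ∂π_Z/∂q_Z = 0: 174 - 8q_Z - 4(q_T) = 0.
Talus's first-order condition: 119 - 8q_T - 4(q_Z) = 0.
Rearranging gives the reaction functions q_Z = (174 - 4q_T)/8 and q_T = (119 - 4q_Z)/8.
Solving the pair: q_Z = 229/12, q_T = 16/3.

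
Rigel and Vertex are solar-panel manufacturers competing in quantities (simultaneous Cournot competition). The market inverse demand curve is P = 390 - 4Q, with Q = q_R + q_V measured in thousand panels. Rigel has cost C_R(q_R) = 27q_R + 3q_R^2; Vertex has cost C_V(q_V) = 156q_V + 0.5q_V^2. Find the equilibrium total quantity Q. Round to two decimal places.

Rigel's profit: π_R = (390 - 4Q)q_R - (27q_R + 3q_R²). Setting ∂π_R/∂q_R = 0: 363 - 14q_R - 4(q_V) = 0.
Vertex's profit: π_V = (390 - 4Q)q_V - (156q_V + (1/2)q_V²). Setting ∂π_V/∂q_V = 0: 234 - 9q_V - 4(q_R) = 0.
So q_R = (363 - 4q_V)/14 and q_V = (234 - 4q_R)/9.
Solving the pair: q_R = 21.1909, q_V = 912/55.
Total output Q = 21.1909 + 912/55 = 831/22.

37.77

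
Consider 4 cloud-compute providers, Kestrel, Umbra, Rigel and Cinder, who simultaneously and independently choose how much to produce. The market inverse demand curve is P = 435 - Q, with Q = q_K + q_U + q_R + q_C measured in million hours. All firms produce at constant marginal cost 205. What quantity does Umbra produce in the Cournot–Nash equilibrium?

46

Each firm earns π_i = (435 - Q)q_i - 205q_i.
First-order condition (treating rivals' output as given): 230 - 2q_i - Σ_{j≠i} q_j = 0.
With identical firms every q_j equals q_i, so Σ_{j≠i} q_j = 3q_i and 230 = 5q_i, giving q_i = 46.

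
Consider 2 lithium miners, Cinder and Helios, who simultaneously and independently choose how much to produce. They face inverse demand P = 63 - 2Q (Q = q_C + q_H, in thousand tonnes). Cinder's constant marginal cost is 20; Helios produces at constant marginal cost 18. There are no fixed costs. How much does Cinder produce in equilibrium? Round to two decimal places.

6.83

Cinder's profit: π_C = (63 - 2Q)q_C - (20q_C). Setting ∂π_C/∂q_C = 0: 43 - 4q_C - 2(q_H) = 0.
Helios's first-order condition: 45 - 4q_H - 2(q_C) = 0.
Best responses: q_C = (43 - 2q_H)/4, q_H = (45 - 2q_C)/4.
Substituting one into the other gives q_C = 41/6 and q_H = 47/6.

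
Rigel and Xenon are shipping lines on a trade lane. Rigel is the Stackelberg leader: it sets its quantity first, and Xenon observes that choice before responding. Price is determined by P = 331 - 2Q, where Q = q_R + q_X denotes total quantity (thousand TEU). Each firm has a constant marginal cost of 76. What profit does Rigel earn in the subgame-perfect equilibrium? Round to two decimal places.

4064.06

The follower Xenon best-responds to any q_R: π_X = (331 - 2Q)q_X - 76q_X.
∂π_X/∂q_X = 255 - 2q_R - 4q_X = 0 gives the reaction function q_X = (255 - 2q_R)/4.
The leader anticipates this reaction. Substituting into P = 331 - 2Q gives P = 407/2 - q_R, so π_R = (407/2 - q_R)q_R - 76q_R.
The leader's first-order condition 255/2 - 2q_R = 0 yields q_R = 255/4.
Then q_X = (255 - 2·(255/4))/4 = 255/8.
Price P = 331 - 2·(765/8) = 559/4.
Rigel's profit: (559/4 - 76)·(255/4) = 4064.0625.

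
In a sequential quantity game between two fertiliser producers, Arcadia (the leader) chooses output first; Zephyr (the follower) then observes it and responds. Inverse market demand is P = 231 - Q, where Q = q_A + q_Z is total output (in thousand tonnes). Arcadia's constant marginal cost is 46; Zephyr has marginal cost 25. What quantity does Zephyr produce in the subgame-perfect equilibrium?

The follower Zephyr best-responds to any q_A: π_Z = (231 - Q)q_Z - 25q_Z.
Setting the follower's marginal profit to zero, 206 - q_A - 2q_Z = 0, i.e. q_Z = (206 - q_A)/2.
The leader anticipates this reaction. Substituting into P = 231 - Q gives P = 128 - (1/2)q_A, so π_A = (128 - (1/2)q_A)q_A - 46q_A.
Leader FOC: 82 - q_A = 0, so q_A = 82.
Then q_Z = (206 - 82)/2 = 62.

62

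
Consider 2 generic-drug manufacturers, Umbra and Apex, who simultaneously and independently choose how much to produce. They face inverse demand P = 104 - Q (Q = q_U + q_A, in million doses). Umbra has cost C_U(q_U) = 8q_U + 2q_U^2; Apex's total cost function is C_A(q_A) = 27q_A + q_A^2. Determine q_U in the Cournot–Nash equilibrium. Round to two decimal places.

13.35

Umbra's profit: π_U = (104 - Q)q_U - (8q_U + 2q_U²). Setting ∂π_U/∂q_U = 0: 96 - 6q_U - (q_A) = 0.
Apex's first-order condition: 77 - 4q_A - (q_U) = 0.
So q_U = (96 - q_A)/6 and q_A = (77 - q_U)/4.
Substituting one into the other gives q_U = 307/23 and q_A = 366/23.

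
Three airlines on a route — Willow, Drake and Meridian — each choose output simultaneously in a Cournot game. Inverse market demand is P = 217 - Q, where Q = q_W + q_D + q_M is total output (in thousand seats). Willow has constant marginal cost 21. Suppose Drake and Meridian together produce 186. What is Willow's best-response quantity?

5

With rivals' combined output fixed at 186, Willow's profit is π_W = (217 - 186 - q_W)q_W - (21q_W) = (31 - q_W)q_W - (21q_W).
∂π_W/∂q_W = 10 - 2q_W = 0, so q_W = 5.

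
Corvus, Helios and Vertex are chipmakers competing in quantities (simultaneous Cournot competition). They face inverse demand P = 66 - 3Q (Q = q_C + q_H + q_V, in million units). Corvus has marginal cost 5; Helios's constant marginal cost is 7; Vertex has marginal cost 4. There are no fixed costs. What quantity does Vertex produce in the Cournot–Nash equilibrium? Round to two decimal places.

Corvus's profit: π_C = (66 - 3Q)q_C - (5q_C). Setting ∂π_C/∂q_C = 0: 61 - 6q_C - 3(q_H + q_V) = 0.
Helios's first-order condition: 59 - 6q_H - 3(q_C + q_V) = 0.
Vertex's profit: π_V = (66 - 3Q)q_V - (4q_V). Setting ∂π_V/∂q_V = 0: 62 - 6q_V - 3(q_C + q_H) = 0.
Summing all 3 equations gives 182 − 12Q = 0, hence Q = 91/6.
Back-substituting: q_C = (61 − 91/2)/3 = 31/6, q_H = (59 − 91/2)/3 = 9/2, q_V = (62 − 91/2)/3 = 11/2.

5.50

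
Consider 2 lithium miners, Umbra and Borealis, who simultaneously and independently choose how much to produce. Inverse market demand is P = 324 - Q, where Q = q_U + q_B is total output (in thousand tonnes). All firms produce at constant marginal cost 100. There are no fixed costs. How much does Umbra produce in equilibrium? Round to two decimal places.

Each firm earns π_i = (324 - Q)q_i - 100q_i.
Setting ∂π_i/∂q_i = 0 with rivals' quantities fixed: 224 - 2q_i - q_j = 0.
By symmetry each firm produces the same amount; substituting q_j = q_i yields q_i = 224/3.

74.67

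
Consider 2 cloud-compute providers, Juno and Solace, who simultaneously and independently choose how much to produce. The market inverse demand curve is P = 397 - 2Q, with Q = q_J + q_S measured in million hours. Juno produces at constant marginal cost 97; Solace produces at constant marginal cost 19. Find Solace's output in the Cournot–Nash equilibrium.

Juno's profit: π_J = (397 - 2Q)q_J - (97q_J). Setting ∂π_J/∂q_J = 0: 300 - 4q_J - 2(q_S) = 0.
Solace's first-order condition: 378 - 4q_S - 2(q_J) = 0.
So q_J = (300 - 2q_S)/4 and q_S = (378 - 2q_J)/4.
Solving the pair: q_J = 37, q_S = 76.

76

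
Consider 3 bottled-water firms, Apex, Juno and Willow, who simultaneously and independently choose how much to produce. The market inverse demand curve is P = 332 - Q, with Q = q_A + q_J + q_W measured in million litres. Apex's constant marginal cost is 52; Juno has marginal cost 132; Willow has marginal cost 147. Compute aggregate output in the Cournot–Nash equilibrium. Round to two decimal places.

Apex's profit: π_A = (332 - Q)q_A - (52q_A). Setting ∂π_A/∂q_A = 0: 280 - 2q_A - (q_J + q_W) = 0.
Juno's first-order condition: 200 - 2q_J - (q_A + q_W) = 0.
Willow's first-order condition: 185 - 2q_W - (q_A + q_J) = 0.
Summing all 3 equations gives 665 − 4Q = 0, hence Q = 665/4.
Back-substituting: q_A = (280 − 665/4) = 455/4, q_J = (200 − 665/4) = 135/4, q_W = (185 − 665/4) = 75/4.
Total output Q = 455/4 + 135/4 + 75/4 = 665/4.

166.25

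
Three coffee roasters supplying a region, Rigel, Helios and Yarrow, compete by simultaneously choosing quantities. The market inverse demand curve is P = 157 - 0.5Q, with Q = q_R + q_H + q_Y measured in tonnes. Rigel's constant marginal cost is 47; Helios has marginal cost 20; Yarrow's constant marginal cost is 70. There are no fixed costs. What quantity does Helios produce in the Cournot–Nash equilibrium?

Rigel's profit: π_R = (157 - 0.5Q)q_R - (47q_R). Setting ∂π_R/∂q_R = 0: 110 - q_R - (1/2)(q_H + q_Y) = 0.
Helios's profit: π_H = (157 - 0.5Q)q_H - (20q_H). Setting ∂π_H/∂q_H = 0: 137 - q_H - (1/2)(q_R + q_Y) = 0.
Yarrow's profit: π_Y = (157 - 0.5Q)q_Y - (70q_Y). Setting ∂π_Y/∂q_Y = 0: 87 - q_Y - (1/2)(q_R + q_H) = 0.
Summing all 3 equations gives 334 − 2Q = 0, hence Q = 167.
Back-substituting: q_R = (110 − 167/2)/(1/2) = 53, q_H = (137 − 167/2)/(1/2) = 107, q_Y = (87 − 167/2)/(1/2) = 7.

107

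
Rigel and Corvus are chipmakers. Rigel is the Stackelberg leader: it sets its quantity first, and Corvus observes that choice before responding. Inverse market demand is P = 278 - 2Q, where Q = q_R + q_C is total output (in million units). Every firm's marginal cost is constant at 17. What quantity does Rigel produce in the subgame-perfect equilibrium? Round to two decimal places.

65.25

The follower Corvus best-responds to any q_R: π_C = (278 - 2Q)q_C - 17q_C.
Setting the follower's marginal profit to zero, 261 - 2q_R - 4q_C = 0, i.e. q_C = (261 - 2q_R)/4.
Rigel substitutes q_C(q_R) into its own profit: π_R = q_R(278 - 2q_R - (261 - 2q_R)/2) - 17q_R = (295/2 - q_R)q_R - 17q_R.
The leader's first-order condition 261/2 - 2q_R = 0 yields q_R = 261/4.
Then q_C = (261 - 2·(261/4))/4 = 261/8.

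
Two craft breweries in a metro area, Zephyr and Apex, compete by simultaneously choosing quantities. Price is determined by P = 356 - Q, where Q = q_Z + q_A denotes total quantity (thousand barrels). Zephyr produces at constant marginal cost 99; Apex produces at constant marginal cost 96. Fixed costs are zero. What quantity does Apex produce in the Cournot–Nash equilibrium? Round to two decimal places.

87.67

Zephyr's profit: π_Z = (356 - Q)q_Z - (99q_Z). Setting ∂π_Z/∂q_Z = 0: 257 - 2q_Z - (q_A) = 0.
Apex's profit: π_A = (356 - Q)q_A - (96q_A). Setting ∂π_A/∂q_A = 0: 260 - 2q_A - (q_Z) = 0.
So q_Z = (257 - q_A)/2 and q_A = (260 - q_Z)/2.
Substituting one into the other gives q_Z = 254/3 and q_A = 263/3.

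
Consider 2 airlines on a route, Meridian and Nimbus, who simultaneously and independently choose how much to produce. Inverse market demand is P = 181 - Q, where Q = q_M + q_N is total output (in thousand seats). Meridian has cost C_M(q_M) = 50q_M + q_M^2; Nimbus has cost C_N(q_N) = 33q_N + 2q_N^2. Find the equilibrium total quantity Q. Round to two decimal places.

47.78

Meridian's profit: π_M = (181 - Q)q_M - (50q_M + q_M²). Setting ∂π_M/∂q_M = 0: 131 - 4q_M - (q_N) = 0.
Nimbus's profit: π_N = (181 - Q)q_N - (33q_N + 2q_N²). Setting ∂π_N/∂q_N = 0: 148 - 6q_N - (q_M) = 0.
Best responses: q_M = (131 - q_N)/4, q_N = (148 - q_M)/6.
Solving the pair: q_M = 638/23, q_N = 461/23.
Total output Q = 638/23 + 461/23 = 1099/23.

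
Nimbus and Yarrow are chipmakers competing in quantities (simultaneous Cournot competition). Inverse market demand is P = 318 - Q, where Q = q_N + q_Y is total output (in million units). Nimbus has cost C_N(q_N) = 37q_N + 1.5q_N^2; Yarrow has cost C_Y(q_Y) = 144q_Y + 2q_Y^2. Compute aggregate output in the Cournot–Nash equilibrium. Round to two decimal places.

Nimbus's profit: π_N = (318 - Q)q_N - (37q_N + (3/2)q_N²). Setting ∂π_N/∂q_N = 0: 281 - 5q_N - (q_Y) = 0.
Yarrow's first-order condition: 174 - 6q_Y - (q_N) = 0.
Rearranging gives the reaction functions q_N = (281 - q_Y)/5 and q_Y = (174 - q_N)/6.
Solving the pair: q_N = 1512/29, q_Y = 589/29.
Total output Q = 1512/29 + 589/29 = 72.4483.

72.45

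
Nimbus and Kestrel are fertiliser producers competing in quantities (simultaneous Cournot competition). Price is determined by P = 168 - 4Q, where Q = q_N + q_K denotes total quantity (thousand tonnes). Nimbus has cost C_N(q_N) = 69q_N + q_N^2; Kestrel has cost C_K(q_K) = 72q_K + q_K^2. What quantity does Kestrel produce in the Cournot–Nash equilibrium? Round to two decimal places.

6.71

Nimbus's profit: π_N = (168 - 4Q)q_N - (69q_N + q_N²). Setting ∂π_N/∂q_N = 0: 99 - 10q_N - 4(q_K) = 0.
Kestrel's first-order condition: 96 - 10q_K - 4(q_N) = 0.
Rearranging gives the reaction functions q_N = (99 - 4q_K)/10 and q_K = (96 - 4q_N)/10.
Substituting one into the other gives q_N = 101/14 and q_K = 47/7.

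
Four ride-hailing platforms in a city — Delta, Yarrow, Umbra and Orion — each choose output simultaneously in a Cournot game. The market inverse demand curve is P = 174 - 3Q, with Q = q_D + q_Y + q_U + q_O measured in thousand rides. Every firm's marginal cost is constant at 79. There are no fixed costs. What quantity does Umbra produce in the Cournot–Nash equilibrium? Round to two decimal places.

Each firm earns π_i = (174 - 3Q)q_i - 79q_i.
Setting ∂π_i/∂q_i = 0 with rivals' quantities fixed: 95 - 6q_i - 3·Σ_{j≠i} q_j = 0.
By symmetry each firm produces the same amount; substituting Σ_{j≠i} q_j = 3q_i yields q_i = 95/15 = 19/3.

6.33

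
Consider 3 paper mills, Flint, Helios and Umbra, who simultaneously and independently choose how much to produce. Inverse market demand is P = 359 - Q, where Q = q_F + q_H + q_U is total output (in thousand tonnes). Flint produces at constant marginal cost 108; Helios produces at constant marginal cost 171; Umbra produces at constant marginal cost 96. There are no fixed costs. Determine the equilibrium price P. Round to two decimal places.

183.50

Flint's profit: π_F = (359 - Q)q_F - (108q_F). Setting ∂π_F/∂q_F = 0: 251 - 2q_F - (q_H + q_U) = 0.
Helios's profit: π_H = (359 - Q)q_H - (171q_H). Setting ∂π_H/∂q_H = 0: 188 - 2q_H - (q_F + q_U) = 0.
Umbra's first-order condition: 263 - 2q_U - (q_F + q_H) = 0.
Summing all 3 equations gives 702 − 4Q = 0, hence Q = 351/2.
Back-substituting: q_F = (251 − 351/2) = 151/2, q_H = (188 − 351/2) = 25/2, q_U = (263 − 351/2) = 175/2.
Total output Q = 351/2, so price P = 359 - 351/2 = 367/2.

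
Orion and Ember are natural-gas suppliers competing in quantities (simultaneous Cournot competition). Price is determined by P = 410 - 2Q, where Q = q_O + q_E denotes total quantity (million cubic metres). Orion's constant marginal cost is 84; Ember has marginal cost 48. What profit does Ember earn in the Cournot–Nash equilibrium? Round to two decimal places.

8800.22

Orion's profit: π_O = (410 - 2Q)q_O - (84q_O). Setting ∂π_O/∂q_O = 0: 326 - 4q_O - 2(q_E) = 0.
Ember's profit: π_E = (410 - 2Q)q_E - (48q_E). Setting ∂π_E/∂q_E = 0: 362 - 4q_E - 2(q_O) = 0.
So q_O = (326 - 2q_E)/4 and q_E = (362 - 2q_O)/4.
Substituting one into the other gives q_O = 145/3 and q_E = 199/3.
Price P = 410 - 2·(344/3) = 542/3.
Ember's profit: (542/3 - 48)·(199/3) = 8800.2222.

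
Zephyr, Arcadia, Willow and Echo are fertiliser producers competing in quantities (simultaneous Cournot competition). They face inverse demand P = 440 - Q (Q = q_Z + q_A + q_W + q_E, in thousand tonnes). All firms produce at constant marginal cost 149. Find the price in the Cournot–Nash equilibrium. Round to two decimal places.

A representative firm's profit is π_i = q_i(440 - Q) - 149q_i.
Setting ∂π_i/∂q_i = 0 with rivals' quantities fixed: 291 - 2q_i - Σ_{j≠i} q_j = 0.
By symmetry each firm produces the same amount; substituting Σ_{j≠i} q_j = 3q_i yields q_i = 291/5.
Total output Q = 1164/5, so price P = 440 - 1164/5 = 1036/5.

207.20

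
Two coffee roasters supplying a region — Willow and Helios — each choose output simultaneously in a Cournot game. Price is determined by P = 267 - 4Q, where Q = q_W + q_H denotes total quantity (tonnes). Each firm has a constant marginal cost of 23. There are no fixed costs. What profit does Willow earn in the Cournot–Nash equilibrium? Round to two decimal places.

1653.78

Each firm earns π_i = (267 - 4Q)q_i - 23q_i.
First-order condition (treating rivals' output as given): 244 - 8q_i - 4q_j = 0.
By symmetry each firm produces the same amount; substituting q_j = q_i yields q_i = 244/12 = 61/3.
Price P = 267 - 4·(122/3) = 313/3.
Willow's profit: (313/3 - 23)·(61/3) = 1653.7778.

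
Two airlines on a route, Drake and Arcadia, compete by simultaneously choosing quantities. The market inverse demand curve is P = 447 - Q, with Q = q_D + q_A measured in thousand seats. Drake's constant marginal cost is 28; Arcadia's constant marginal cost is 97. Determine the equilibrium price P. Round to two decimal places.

190.67

Drake's profit: π_D = (447 - Q)q_D - (28q_D). Setting ∂π_D/∂q_D = 0: 419 - 2q_D - (q_A) = 0.
Arcadia's first-order condition: 350 - 2q_A - (q_D) = 0.
So q_D = (419 - q_A)/2 and q_A = (350 - q_D)/2.
Solving the pair: q_D = 488/3, q_A = 281/3.
Total output Q = 769/3, so price P = 447 - 769/3 = 572/3.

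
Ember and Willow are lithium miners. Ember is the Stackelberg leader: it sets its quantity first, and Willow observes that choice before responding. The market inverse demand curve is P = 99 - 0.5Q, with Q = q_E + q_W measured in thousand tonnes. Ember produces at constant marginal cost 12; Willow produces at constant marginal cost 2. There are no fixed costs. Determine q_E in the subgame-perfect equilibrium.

The follower Willow best-responds to any q_E: π_W = (99 - 0.5Q)q_W - 2q_W.
Setting the follower's marginal profit to zero, 97 - (1/2)q_E - q_W = 0, i.e. q_W = (97 - (1/2)q_E).
Ember substitutes q_W(q_E) into its own profit: π_E = q_E(99 - (1/2)q_E - (97 - (1/2)q_E)/2) - 12q_E = (101/2 - (1/4)q_E)q_E - 12q_E.
The leader's first-order condition 77/2 - (1/2)q_E = 0 yields q_E = 77.
Then q_W = (97 - (1/2)·77) = 117/2.

77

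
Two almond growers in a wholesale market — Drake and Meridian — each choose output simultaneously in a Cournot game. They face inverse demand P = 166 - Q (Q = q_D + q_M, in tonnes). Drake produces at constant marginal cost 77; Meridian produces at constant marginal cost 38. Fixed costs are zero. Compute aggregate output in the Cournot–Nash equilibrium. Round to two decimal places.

Drake's profit: π_D = (166 - Q)q_D - (77q_D). Setting ∂π_D/∂q_D = 0: 89 - 2q_D - (q_M) = 0.
Meridian's first-order condition: 128 - 2q_M - (q_D) = 0.
Best responses: q_D = (89 - q_M)/2, q_M = (128 - q_D)/2.
Solving the pair: q_D = 50/3, q_M = 167/3.
Total output Q = 50/3 + 167/3 = 217/3.

72.33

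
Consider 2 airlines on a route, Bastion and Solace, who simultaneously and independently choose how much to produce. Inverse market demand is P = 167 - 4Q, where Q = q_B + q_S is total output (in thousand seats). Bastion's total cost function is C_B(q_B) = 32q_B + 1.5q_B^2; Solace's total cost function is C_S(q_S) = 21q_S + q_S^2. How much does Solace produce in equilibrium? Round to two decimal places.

Bastion's profit: π_B = (167 - 4Q)q_B - (32q_B + (3/2)q_B²). Setting ∂π_B/∂q_B = 0: 135 - 11q_B - 4(q_S) = 0.
Solace's profit: π_S = (167 - 4Q)q_S - (21q_S + q_S²). Setting ∂π_S/∂q_S = 0: 146 - 10q_S - 4(q_B) = 0.
So q_B = (135 - 4q_S)/11 and q_S = (146 - 4q_B)/10.
Substituting one into the other gives q_B = 383/47 and q_S = 533/47.

11.34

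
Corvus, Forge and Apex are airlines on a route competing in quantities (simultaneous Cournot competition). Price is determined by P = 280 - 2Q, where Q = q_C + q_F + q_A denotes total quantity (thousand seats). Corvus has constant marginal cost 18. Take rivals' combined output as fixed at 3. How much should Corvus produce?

64

With rivals' combined output fixed at 3, Corvus's profit is π_C = (280 - 2·3 - 2q_C)q_C - (18q_C) = (274 - 2q_C)q_C - (18q_C).
∂π_C/∂q_C = 256 - 4q_C = 0, so q_C = 64.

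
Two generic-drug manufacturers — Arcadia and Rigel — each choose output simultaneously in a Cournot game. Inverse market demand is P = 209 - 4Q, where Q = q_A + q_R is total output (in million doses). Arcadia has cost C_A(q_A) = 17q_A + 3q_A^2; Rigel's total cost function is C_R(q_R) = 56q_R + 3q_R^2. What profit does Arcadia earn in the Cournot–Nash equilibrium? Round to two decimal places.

931.12

Arcadia's profit: π_A = (209 - 4Q)q_A - (17q_A + 3q_A²). Setting ∂π_A/∂q_A = 0: 192 - 14q_A - 4(q_R) = 0.
Rigel's profit: π_R = (209 - 4Q)q_R - (56q_R + 3q_R²). Setting ∂π_R/∂q_R = 0: 153 - 14q_R - 4(q_A) = 0.
So q_A = (192 - 4q_R)/14 and q_R = (153 - 4q_A)/14.
Substituting one into the other gives q_A = 173/15 and q_R = 229/30.
Price P = 209 - 4·(115/6) = 397/3.
Arcadia's profit: (397/3)·(173/15) - 17·(173/15) - 3(173/15)² = 931.1244.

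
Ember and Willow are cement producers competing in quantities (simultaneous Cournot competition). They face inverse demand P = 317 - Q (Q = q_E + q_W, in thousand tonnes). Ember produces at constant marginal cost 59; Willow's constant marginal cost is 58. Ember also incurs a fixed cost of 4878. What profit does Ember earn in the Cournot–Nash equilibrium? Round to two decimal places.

2460.78

Ember's profit: π_E = (317 - Q)q_E - (59q_E). Setting ∂π_E/∂q_E = 0: 258 - 2q_E - (q_W) = 0.
Willow's first-order condition: 259 - 2q_W - (q_E) = 0.
Rearranging gives the reaction functions q_E = (258 - q_W)/2 and q_W = (259 - q_E)/2.
Substituting one into the other gives q_E = 257/3 and q_W = 260/3.
Price P = 317 - 517/3 = 434/3.
Ember's profit: (434/3 - 59)·(257/3) - 4878 = 2460.7778.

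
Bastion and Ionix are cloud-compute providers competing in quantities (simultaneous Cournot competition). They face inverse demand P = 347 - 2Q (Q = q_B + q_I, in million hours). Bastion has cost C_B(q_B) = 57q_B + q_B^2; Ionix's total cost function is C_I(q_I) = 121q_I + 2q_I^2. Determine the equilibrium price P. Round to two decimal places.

226.82

Bastion's profit: π_B = (347 - 2Q)q_B - (57q_B + q_B²). Setting ∂π_B/∂q_B = 0: 290 - 6q_B - 2(q_I) = 0.
Ionix's first-order condition: 226 - 8q_I - 2(q_B) = 0.
Best responses: q_B = (290 - 2q_I)/6, q_I = (226 - 2q_B)/8.
Solving the pair: q_B = 467/11, q_I = 194/11.
Total output Q = 661/11, so price P = 347 - 2·(661/11) = 226.8182.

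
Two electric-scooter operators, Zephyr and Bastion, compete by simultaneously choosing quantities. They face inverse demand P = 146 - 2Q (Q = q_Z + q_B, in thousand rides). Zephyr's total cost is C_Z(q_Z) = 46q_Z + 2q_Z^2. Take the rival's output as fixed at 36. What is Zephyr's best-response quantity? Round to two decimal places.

3.50

With the rival's output fixed at 36, Zephyr's profit is π_Z = (146 - 2·36 - 2q_Z)q_Z - (46q_Z + 2q_Z²) = (74 - 2q_Z)q_Z - (46q_Z + 2q_Z²).
∂π_Z/∂q_Z = 28 - 8q_Z = 0, so q_Z = 7/2.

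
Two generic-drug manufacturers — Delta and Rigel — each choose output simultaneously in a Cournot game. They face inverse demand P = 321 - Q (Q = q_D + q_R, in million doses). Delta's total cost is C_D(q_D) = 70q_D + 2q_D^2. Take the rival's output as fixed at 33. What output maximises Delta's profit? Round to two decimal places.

36.33

With the rival's output fixed at 33, Delta's profit is π_D = (321 - 33 - q_D)q_D - (70q_D + 2q_D²) = (288 - q_D)q_D - (70q_D + 2q_D²).
∂π_D/∂q_D = 218 - 6q_D = 0, so q_D = 109/3.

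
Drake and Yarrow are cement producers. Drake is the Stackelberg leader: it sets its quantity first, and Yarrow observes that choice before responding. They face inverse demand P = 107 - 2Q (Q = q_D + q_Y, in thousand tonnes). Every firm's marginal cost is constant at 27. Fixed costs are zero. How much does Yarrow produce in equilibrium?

The follower Yarrow best-responds to any q_D: π_Y = (107 - 2Q)q_Y - 27q_Y.
∂π_Y/∂q_Y = 80 - 2q_D - 4q_Y = 0 gives the reaction function q_Y = (80 - 2q_D)/4.
Drake substitutes q_Y(q_D) into its own profit: π_D = q_D(107 - 2q_D - (80 - 2q_D)/2) - 27q_D = (67 - q_D)q_D - 27q_D.
The leader's first-order condition 40 - 2q_D = 0 yields q_D = 20.
Then q_Y = (80 - 2·20)/4 = 10.

10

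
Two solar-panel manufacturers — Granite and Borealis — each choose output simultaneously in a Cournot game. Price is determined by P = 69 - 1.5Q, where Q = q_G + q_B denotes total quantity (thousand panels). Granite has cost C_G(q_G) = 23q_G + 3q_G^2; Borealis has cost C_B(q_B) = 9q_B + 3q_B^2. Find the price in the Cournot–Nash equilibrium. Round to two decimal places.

53.86

Granite's profit: π_G = (69 - 1.5Q)q_G - (23q_G + 3q_G²). Setting ∂π_G/∂q_G = 0: 46 - 9q_G - (3/2)(q_B) = 0.
Borealis's profit: π_B = (69 - 1.5Q)q_B - (9q_B + 3q_B²). Setting ∂π_B/∂q_B = 0: 60 - 9q_B - (3/2)(q_G) = 0.
Rearranging gives the reaction functions q_G = (46 - (3/2)q_B)/9 and q_B = (60 - (3/2)q_G)/9.
Substituting one into the other gives q_G = 144/35 and q_B = 628/105.
Total output Q = 212/21, so price P = 69 - (3/2)·(212/21) = 377/7.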